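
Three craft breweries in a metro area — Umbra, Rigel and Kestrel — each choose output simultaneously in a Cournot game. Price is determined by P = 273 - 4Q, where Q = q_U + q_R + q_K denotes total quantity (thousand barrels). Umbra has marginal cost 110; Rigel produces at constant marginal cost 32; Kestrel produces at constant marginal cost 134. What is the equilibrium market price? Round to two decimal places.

Umbra's profit: π_U = (273 - 4Q)q_U - (110q_U). Setting ∂π_U/∂q_U = 0: 163 - 8q_U - 4(q_R + q_K) = 0.
Rigel's first-order condition: 241 - 8q_R - 4(q_U + q_K) = 0.
Kestrel's profit: π_K = (273 - 4Q)q_K - (134q_K). Setting ∂π_K/∂q_K = 0: 139 - 8q_K - 4(q_U + q_R) = 0.
Adding the 3 conditions: 543 − 8Q − 8Q = 0, i.e. Q = 543/16.
Back-substituting: q_U = (163 − 543/4)/4 = 109/16, q_R = (241 − 543/4)/4 = 421/16, q_K = (139 − 543/4)/4 = 13/16.
Total output Q = 543/16, so price P = 273 - 4·(543/16) = 549/4.

137.25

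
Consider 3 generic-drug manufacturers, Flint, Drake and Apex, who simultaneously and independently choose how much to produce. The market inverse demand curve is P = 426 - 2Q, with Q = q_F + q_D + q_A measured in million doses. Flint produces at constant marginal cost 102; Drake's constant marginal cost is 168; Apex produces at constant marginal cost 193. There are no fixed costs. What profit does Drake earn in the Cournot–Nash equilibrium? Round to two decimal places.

1471.53

Flint's profit: π_F = (426 - 2Q)q_F - (102q_F). Setting ∂π_F/∂q_F = 0: 324 - 4q_F - 2(q_D + q_A) = 0.
Drake's profit: π_D = (426 - 2Q)q_D - (168q_D). Setting ∂π_D/∂q_D = 0: 258 - 4q_D - 2(q_F + q_A) = 0.
Apex's first-order condition: 233 - 4q_A - 2(q_F + q_D) = 0.
Adding the 3 first-order conditions: 815 − 8Q = 0, so Q = 815/8.
Back-substituting: q_F = (324 − 815/4)/2 = 481/8, q_D = (258 − 815/4)/2 = 217/8, q_A = (233 − 815/4)/2 = 117/8.
Price P = 426 - 2·(815/8) = 889/4.
Drake's profit: (889/4 - 168)·(217/8) = 1471.5313.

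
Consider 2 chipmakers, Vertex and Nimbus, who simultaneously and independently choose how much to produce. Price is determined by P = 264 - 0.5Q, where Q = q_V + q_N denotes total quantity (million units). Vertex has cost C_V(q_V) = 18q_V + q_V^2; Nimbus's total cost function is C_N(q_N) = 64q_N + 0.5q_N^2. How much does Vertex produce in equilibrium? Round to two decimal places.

68.17

Vertex's profit: π_V = (264 - 0.5Q)q_V - (18q_V + q_V²). Setting ∂π_V/∂q_V = 0: 246 - 3q_V - (1/2)(q_N) = 0.
Nimbus's first-order condition: 200 - 2q_N - (1/2)(q_V) = 0.
Rearranging gives the reaction functions q_V = (246 - (1/2)q_N)/3 and q_N = (200 - (1/2)q_V)/2.
Solving the pair: q_V = 1568/23, q_N = 1908/23.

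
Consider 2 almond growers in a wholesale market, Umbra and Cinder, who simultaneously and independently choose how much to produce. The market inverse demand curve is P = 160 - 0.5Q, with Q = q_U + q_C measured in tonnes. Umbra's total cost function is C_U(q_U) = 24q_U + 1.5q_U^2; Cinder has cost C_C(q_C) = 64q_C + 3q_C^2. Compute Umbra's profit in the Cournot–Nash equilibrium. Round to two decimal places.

Umbra's profit: π_U = (160 - 0.5Q)q_U - (24q_U + (3/2)q_U²). Setting ∂π_U/∂q_U = 0: 136 - 4q_U - (1/2)(q_C) = 0.
Cinder's first-order condition: 96 - 7q_C - (1/2)(q_U) = 0.
Rearranging gives the reaction functions q_U = (136 - (1/2)q_C)/4 and q_C = (96 - (1/2)q_U)/7.
Solving the pair: q_U = 32.5766, q_C = 1264/111.
Price P = 160 - (1/2)·43.9640 = 138.0180.
Umbra's profit: 138.0180·32.5766 - 24·32.5766 - (3/2)·32.5766² = 2122.4667.

2122.47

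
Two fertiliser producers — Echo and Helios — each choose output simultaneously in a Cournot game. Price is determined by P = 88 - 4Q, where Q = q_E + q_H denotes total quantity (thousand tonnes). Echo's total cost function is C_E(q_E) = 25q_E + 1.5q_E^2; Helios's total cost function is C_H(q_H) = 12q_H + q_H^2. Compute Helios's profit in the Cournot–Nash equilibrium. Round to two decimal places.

Echo's profit: π_E = (88 - 4Q)q_E - (25q_E + (3/2)q_E²). Setting ∂π_E/∂q_E = 0: 63 - 11q_E - 4(q_H) = 0.
Helios's profit: π_H = (88 - 4Q)q_H - (12q_H + q_H²). Setting ∂π_H/∂q_H = 0: 76 - 10q_H - 4(q_E) = 0.
Best responses: q_E = (63 - 4q_H)/11, q_H = (76 - 4q_E)/10.
Substituting one into the other gives q_E = 163/47 and q_H = 292/47.
Price P = 88 - 4·(455/47) = 49.2766.
Helios's profit: 49.2766·(292/47) - 12·(292/47) - (292/47)² = 192.9923.

192.99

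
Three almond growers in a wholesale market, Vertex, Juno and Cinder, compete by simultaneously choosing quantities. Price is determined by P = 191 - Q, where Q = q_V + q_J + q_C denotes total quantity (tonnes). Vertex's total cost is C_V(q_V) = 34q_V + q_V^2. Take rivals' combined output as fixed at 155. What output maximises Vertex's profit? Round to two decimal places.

With rivals' combined output fixed at 155, Vertex's profit is π_V = (191 - 155 - q_V)q_V - (34q_V + q_V²) = (36 - q_V)q_V - (34q_V + q_V²).
∂π_V/∂q_V = 2 - 4q_V = 0, so q_V = 1/2.

0.50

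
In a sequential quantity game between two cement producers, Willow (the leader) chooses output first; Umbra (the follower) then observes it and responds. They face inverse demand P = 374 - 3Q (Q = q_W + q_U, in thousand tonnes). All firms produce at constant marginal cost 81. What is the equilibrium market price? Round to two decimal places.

The follower Umbra best-responds to any q_W: π_U = (374 - 3Q)q_U - 81q_U.
∂π_U/∂q_U = 293 - 3q_W - 6q_U = 0 gives the reaction function q_U = (293 - 3q_W)/6.
Willow substitutes q_U(q_W) into its own profit: π_W = q_W(374 - 3q_W - (293 - 3q_W)/2) - 81q_W = (455/2 - (3/2)q_W)q_W - 81q_W.
The leader's first-order condition 293/2 - 3q_W = 0 yields q_W = 293/6.
Then q_U = (293 - 3·(293/6))/6 = 293/12.
Total output Q = 293/4, so price P = 374 - 3·(293/4) = 617/4.

154.25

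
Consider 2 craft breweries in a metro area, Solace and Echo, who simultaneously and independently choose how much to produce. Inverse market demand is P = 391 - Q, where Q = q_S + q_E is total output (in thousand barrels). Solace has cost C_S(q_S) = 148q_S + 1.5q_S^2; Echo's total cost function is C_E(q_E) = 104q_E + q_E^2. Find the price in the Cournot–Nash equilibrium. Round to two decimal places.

Solace's profit: π_S = (391 - Q)q_S - (148q_S + (3/2)q_S²). Setting ∂π_S/∂q_S = 0: 243 - 5q_S - (q_E) = 0.
Echo's profit: π_E = (391 - Q)q_E - (104q_E + q_E²). Setting ∂π_E/∂q_E = 0: 287 - 4q_E - (q_S) = 0.
So q_S = (243 - q_E)/5 and q_E = (287 - q_S)/4.
Solving the pair: q_S = 685/19, q_E = 1192/19.
Total output Q = 1877/19, so price P = 391 - 1877/19 = 292.2105.

292.21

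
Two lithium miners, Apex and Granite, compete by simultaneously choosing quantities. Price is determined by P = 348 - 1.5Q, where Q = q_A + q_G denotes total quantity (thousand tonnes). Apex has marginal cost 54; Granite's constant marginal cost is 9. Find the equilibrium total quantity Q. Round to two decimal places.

Apex's profit: π_A = (348 - 1.5Q)q_A - (54q_A). Setting ∂π_A/∂q_A = 0: 294 - 3q_A - (3/2)(q_G) = 0.
Granite's first-order condition: 339 - 3q_G - (3/2)(q_A) = 0.
Best responses: q_A = (294 - (3/2)q_G)/3, q_G = (339 - (3/2)q_A)/3.
Solving the pair: q_A = 166/3, q_G = 256/3.
Total output Q = 166/3 + 256/3 = 422/3.

140.67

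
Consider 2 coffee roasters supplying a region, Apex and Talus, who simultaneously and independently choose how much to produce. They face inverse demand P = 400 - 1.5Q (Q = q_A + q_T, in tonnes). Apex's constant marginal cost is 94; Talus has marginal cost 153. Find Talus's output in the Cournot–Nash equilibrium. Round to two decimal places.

Apex's profit: π_A = (400 - 1.5Q)q_A - (94q_A). Setting ∂π_A/∂q_A = 0: 306 - 3q_A - (3/2)(q_T) = 0.
Talus's first-order condition: 247 - 3q_T - (3/2)(q_A) = 0.
Best responses: q_A = (306 - (3/2)q_T)/3, q_T = (247 - (3/2)q_A)/3.
Substituting one into the other gives q_A = 730/9 and q_T = 376/9.

41.78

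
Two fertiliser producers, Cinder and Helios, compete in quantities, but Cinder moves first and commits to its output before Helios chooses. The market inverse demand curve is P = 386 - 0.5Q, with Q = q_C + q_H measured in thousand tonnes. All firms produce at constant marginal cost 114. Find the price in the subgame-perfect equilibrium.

Solve by backward induction. Given q_C, the follower Helios maximises π_H = (386 - (1/2)q_C - (1/2)q_H)q_H - 114q_H.
Follower FOC: 272 - (1/2)q_C - q_H = 0, so q_H(q_C) = (272 - (1/2)q_C).
The leader anticipates this reaction. Substituting into P = 386 - 0.5Q gives P = 250 - (1/4)q_C, so π_C = (250 - (1/4)q_C)q_C - 114q_C.
Leader FOC: 136 - (1/2)q_C = 0, so q_C = 272.
Then q_H = (272 - (1/2)·272) = 136.
Total output Q = 408, so price P = 386 - (1/2)·408 = 182.

182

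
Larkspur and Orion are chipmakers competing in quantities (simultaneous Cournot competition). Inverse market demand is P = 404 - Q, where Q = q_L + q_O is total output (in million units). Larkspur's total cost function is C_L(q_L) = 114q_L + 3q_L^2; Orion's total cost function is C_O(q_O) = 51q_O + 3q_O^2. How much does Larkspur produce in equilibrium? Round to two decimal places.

31.22

Larkspur's profit: π_L = (404 - Q)q_L - (114q_L + 3q_L²). Setting ∂π_L/∂q_L = 0: 290 - 8q_L - (q_O) = 0.
Orion's first-order condition: 353 - 8q_O - (q_L) = 0.
Rearranging gives the reaction functions q_L = (290 - q_O)/8 and q_O = (353 - q_L)/8.
Substituting one into the other gives q_L = 281/9 and q_O = 362/9.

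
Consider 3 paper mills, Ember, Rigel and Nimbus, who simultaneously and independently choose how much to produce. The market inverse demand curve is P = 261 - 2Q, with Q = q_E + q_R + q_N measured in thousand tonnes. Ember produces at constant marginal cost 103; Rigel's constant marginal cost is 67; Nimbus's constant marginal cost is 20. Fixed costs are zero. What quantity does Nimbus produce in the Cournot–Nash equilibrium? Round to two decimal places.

46.38

Ember's profit: π_E = (261 - 2Q)q_E - (103q_E). Setting ∂π_E/∂q_E = 0: 158 - 4q_E - 2(q_R + q_N) = 0.
Rigel's profit: π_R = (261 - 2Q)q_R - (67q_R). Setting ∂π_R/∂q_R = 0: 194 - 4q_R - 2(q_E + q_N) = 0.
Nimbus's profit: π_N = (261 - 2Q)q_N - (20q_N). Setting ∂π_N/∂q_N = 0: 241 - 4q_N - 2(q_E + q_R) = 0.
Adding the 3 first-order conditions: 593 − 8Q = 0, so Q = 593/8.
Back-substituting: q_E = (158 − 593/4)/2 = 39/8, q_R = (194 − 593/4)/2 = 183/8, q_N = (241 − 593/4)/2 = 371/8.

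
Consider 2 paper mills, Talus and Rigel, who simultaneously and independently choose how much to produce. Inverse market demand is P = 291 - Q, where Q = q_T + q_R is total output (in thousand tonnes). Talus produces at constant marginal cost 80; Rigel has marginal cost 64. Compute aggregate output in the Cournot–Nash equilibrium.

146

Talus's profit: π_T = (291 - Q)q_T - (80q_T). Setting ∂π_T/∂q_T = 0: 211 - 2q_T - (q_R) = 0.
Rigel's profit: π_R = (291 - Q)q_R - (64q_R). Setting ∂π_R/∂q_R = 0: 227 - 2q_R - (q_T) = 0.
Best responses: q_T = (211 - q_R)/2, q_R = (227 - q_T)/2.
Solving the pair: q_T = 65, q_R = 81.
Total output Q = 65 + 81 = 146.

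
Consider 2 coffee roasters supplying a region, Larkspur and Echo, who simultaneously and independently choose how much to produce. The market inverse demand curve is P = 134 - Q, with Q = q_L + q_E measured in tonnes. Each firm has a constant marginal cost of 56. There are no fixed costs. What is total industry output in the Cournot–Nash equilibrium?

52

A representative firm's profit is π_i = q_i(134 - Q) - 56q_i.
Setting ∂π_i/∂q_i = 0 with rivals' quantities fixed: 78 - 2q_i - q_j = 0.
By symmetry each firm produces the same amount; substituting q_j = q_i yields q_i = 78/3 = 26.
Total output Q = 26 + 26 = 52.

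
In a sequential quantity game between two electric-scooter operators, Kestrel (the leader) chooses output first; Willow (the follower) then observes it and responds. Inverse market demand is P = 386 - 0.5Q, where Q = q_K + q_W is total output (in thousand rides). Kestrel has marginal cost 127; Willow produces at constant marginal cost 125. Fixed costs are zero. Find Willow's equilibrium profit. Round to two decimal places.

Solve by backward induction. Given q_K, the follower Willow maximises π_W = (386 - (1/2)q_K - (1/2)q_W)q_W - 125q_W.
Setting the follower's marginal profit to zero, 261 - (1/2)q_K - q_W = 0, i.e. q_W = (261 - (1/2)q_K).
Kestrel substitutes q_W(q_K) into its own profit: π_K = q_K(386 - (1/2)q_K - (261 - (1/2)q_K)/2) - 127q_K = (511/2 - (1/4)q_K)q_K - 127q_K.
Maximising: ∂π_K/∂q_K = 257/2 - (1/2)q_K = 0, giving q_K = 257.
Then q_W = (261 - (1/2)·257) = 265/2.
Price P = 386 - (1/2)·(779/2) = 765/4.
Willow's profit: (765/4 - 125)·(265/2) = 8778.1250.

8778.13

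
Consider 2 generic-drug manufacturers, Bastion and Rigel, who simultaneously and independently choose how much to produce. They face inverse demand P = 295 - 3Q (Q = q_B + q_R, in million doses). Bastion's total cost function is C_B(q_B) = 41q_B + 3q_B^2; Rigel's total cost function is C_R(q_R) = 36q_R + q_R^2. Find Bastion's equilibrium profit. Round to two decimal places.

Bastion's profit: π_B = (295 - 3Q)q_B - (41q_B + 3q_B²). Setting ∂π_B/∂q_B = 0: 254 - 12q_B - 3(q_R) = 0.
Rigel's profit: π_R = (295 - 3Q)q_R - (36q_R + q_R²). Setting ∂π_R/∂q_R = 0: 259 - 8q_R - 3(q_B) = 0.
Best responses: q_B = (254 - 3q_R)/12, q_R = (259 - 3q_B)/8.
Solving the pair: q_B = 1255/87, q_R = 782/29.
Price P = 295 - 3·41.3908 = 170.8276.
Bastion's profit: 170.8276·(1255/87) - 41·(1255/87) - 3(1255/87)² = 1248.5335.

1248.53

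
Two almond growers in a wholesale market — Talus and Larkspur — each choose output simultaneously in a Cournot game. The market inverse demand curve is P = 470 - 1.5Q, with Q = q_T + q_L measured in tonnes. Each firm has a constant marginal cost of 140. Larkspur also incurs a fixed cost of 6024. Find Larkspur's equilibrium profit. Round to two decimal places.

2042.67

A representative firm's profit is π_i = q_i(470 - 1.5Q) - 140q_i.
First-order condition (treating rivals' output as given): 330 - 3q_i - (3/2)q_j = 0.
By symmetry each firm produces the same amount; substituting q_j = q_i yields q_i = 330/(9/2) = 220/3.
Price P = 470 - (3/2)·(440/3) = 250.
Larkspur's profit: (250 - 140)·(220/3) - 6024 = 2042.6667.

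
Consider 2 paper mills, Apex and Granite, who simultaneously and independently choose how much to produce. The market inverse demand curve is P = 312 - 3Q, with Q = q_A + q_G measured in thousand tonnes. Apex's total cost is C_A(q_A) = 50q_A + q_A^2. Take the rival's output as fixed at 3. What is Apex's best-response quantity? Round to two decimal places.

With the rival's output fixed at 3, Apex's profit is π_A = (312 - 3·3 - 3q_A)q_A - (50q_A + q_A²) = (303 - 3q_A)q_A - (50q_A + q_A²).
∂π_A/∂q_A = 253 - 8q_A = 0, so q_A = 253/8.

31.63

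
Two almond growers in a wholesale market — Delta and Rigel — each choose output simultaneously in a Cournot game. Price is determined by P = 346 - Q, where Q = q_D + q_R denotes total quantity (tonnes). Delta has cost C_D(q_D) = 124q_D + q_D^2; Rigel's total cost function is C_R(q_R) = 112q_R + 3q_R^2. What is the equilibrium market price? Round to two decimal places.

Delta's profit: π_D = (346 - Q)q_D - (124q_D + q_D²). Setting ∂π_D/∂q_D = 0: 222 - 4q_D - (q_R) = 0.
Rigel's profit: π_R = (346 - Q)q_R - (112q_R + 3q_R²). Setting ∂π_R/∂q_R = 0: 234 - 8q_R - (q_D) = 0.
Best responses: q_D = (222 - q_R)/4, q_R = (234 - q_D)/8.
Solving the pair: q_D = 1542/31, q_R = 714/31.
Total output Q = 72.7742, so price P = 346 - 72.7742 = 273.2258.

273.23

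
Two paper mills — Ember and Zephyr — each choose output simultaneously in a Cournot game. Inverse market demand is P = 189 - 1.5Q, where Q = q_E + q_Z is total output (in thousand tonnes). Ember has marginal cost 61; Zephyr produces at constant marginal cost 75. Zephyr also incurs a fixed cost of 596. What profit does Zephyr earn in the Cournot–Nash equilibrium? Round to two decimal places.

Ember's profit: π_E = (189 - 1.5Q)q_E - (61q_E). Setting ∂π_E/∂q_E = 0: 128 - 3q_E - (3/2)(q_Z) = 0.
Zephyr's profit: π_Z = (189 - 1.5Q)q_Z - (75q_Z). Setting ∂π_Z/∂q_Z = 0: 114 - 3q_Z - (3/2)(q_E) = 0.
Rearranging gives the reaction functions q_E = (128 - (3/2)q_Z)/3 and q_Z = (114 - (3/2)q_E)/3.
Solving the pair: q_E = 284/9, q_Z = 200/9.
Price P = 189 - (3/2)·(484/9) = 325/3.
Zephyr's profit: (325/3 - 75)·(200/9) - 596 = 144.7407.

144.74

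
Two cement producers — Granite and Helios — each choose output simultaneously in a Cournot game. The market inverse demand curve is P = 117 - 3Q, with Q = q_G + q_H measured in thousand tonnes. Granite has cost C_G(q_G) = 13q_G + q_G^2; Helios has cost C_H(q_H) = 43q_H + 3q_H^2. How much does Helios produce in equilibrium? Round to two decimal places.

3.22

Granite's profit: π_G = (117 - 3Q)q_G - (13q_G + q_G²). Setting ∂π_G/∂q_G = 0: 104 - 8q_G - 3(q_H) = 0.
Helios's first-order condition: 74 - 12q_H - 3(q_G) = 0.
Best responses: q_G = (104 - 3q_H)/8, q_H = (74 - 3q_G)/12.
Solving the pair: q_G = 342/29, q_H = 280/87.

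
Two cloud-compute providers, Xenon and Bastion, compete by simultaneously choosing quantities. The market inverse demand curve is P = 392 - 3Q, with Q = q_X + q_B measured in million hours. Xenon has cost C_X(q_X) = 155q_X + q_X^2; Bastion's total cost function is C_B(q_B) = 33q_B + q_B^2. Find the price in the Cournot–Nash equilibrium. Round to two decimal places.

Xenon's profit: π_X = (392 - 3Q)q_X - (155q_X + q_X²). Setting ∂π_X/∂q_X = 0: 237 - 8q_X - 3(q_B) = 0.
Bastion's first-order condition: 359 - 8q_B - 3(q_X) = 0.
Best responses: q_X = (237 - 3q_B)/8, q_B = (359 - 3q_X)/8.
Substituting one into the other gives q_X = 819/55 and q_B = 39.2909.
Total output Q = 596/11, so price P = 392 - 3·(596/11) = 229.4545.

229.45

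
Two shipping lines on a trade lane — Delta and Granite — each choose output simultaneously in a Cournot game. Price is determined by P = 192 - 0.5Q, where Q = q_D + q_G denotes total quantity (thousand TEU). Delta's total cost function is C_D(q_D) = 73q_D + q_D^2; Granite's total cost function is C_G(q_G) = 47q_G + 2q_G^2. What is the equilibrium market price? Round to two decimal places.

Delta's profit: π_D = (192 - 0.5Q)q_D - (73q_D + q_D²). Setting ∂π_D/∂q_D = 0: 119 - 3q_D - (1/2)(q_G) = 0.
Granite's first-order condition: 145 - 5q_G - (1/2)(q_D) = 0.
So q_D = (119 - (1/2)q_G)/3 and q_G = (145 - (1/2)q_D)/5.
Substituting one into the other gives q_D = 35.4237 and q_G = 1502/59.
Total output Q = 60.8814, so price P = 192 - (1/2)·60.8814 = 161.5593.

161.56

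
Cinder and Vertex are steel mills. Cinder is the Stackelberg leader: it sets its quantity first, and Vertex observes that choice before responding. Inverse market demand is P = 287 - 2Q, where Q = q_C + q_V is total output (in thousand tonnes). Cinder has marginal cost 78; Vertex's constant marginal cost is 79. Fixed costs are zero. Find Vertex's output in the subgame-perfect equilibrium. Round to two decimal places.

25.75

Solve by backward induction. Given q_C, the follower Vertex maximises π_V = (287 - 2q_C - 2q_V)q_V - 79q_V.
Setting the follower's marginal profit to zero, 208 - 2q_C - 4q_V = 0, i.e. q_V = (208 - 2q_C)/4.
Cinder substitutes q_V(q_C) into its own profit: π_C = q_C(287 - 2q_C - (208 - 2q_C)/2) - 78q_C = (183 - q_C)q_C - 78q_C.
Leader FOC: 105 - 2q_C = 0, so q_C = 105/2.
Then q_V = (208 - 2·(105/2))/4 = 103/4.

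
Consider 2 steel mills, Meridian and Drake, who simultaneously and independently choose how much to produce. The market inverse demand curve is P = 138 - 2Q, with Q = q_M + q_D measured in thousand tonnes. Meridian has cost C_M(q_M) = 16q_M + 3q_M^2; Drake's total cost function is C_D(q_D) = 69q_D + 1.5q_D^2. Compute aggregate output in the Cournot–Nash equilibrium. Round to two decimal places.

Meridian's profit: π_M = (138 - 2Q)q_M - (16q_M + 3q_M²). Setting ∂π_M/∂q_M = 0: 122 - 10q_M - 2(q_D) = 0.
Drake's first-order condition: 69 - 7q_D - 2(q_M) = 0.
So q_M = (122 - 2q_D)/10 and q_D = (69 - 2q_M)/7.
Substituting one into the other gives q_M = 358/33 and q_D = 223/33.
Total output Q = 358/33 + 223/33 = 581/33.

17.61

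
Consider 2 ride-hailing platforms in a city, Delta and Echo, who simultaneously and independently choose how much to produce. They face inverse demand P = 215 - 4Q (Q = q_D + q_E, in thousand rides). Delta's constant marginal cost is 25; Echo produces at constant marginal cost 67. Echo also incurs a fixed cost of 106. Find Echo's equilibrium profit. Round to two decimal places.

Delta's profit: π_D = (215 - 4Q)q_D - (25q_D). Setting ∂π_D/∂q_D = 0: 190 - 8q_D - 4(q_E) = 0.
Echo's profit: π_E = (215 - 4Q)q_E - (67q_E). Setting ∂π_E/∂q_E = 0: 148 - 8q_E - 4(q_D) = 0.
So q_D = (190 - 4q_E)/8 and q_E = (148 - 4q_D)/8.
Substituting one into the other gives q_D = 58/3 and q_E = 53/6.
Price P = 215 - 4·(169/6) = 307/3.
Echo's profit: (307/3 - 67)·(53/6) - 106 = 1855/9.

206.11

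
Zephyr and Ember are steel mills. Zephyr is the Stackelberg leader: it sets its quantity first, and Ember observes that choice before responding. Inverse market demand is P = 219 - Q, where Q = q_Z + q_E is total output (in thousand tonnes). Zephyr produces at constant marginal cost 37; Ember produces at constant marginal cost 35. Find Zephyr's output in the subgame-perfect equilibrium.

90

Solve by backward induction. Given q_Z, the follower Ember maximises π_E = (219 - q_Z - q_E)q_E - 35q_E.
Setting the follower's marginal profit to zero, 184 - q_Z - 2q_E = 0, i.e. q_E = (184 - q_Z)/2.
The leader anticipates this reaction. Substituting into P = 219 - Q gives P = 127 - (1/2)q_Z, so π_Z = (127 - (1/2)q_Z)q_Z - 37q_Z.
Leader FOC: 90 - q_Z = 0, so q_Z = 90.
Then q_E = (184 - 90)/2 = 47.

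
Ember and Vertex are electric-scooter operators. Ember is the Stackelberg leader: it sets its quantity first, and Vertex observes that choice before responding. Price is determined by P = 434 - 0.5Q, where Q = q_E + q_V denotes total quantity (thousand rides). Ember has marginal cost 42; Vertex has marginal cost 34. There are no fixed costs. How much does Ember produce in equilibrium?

Solve by backward induction. Given q_E, the follower Vertex maximises π_V = (434 - (1/2)q_E - (1/2)q_V)q_V - 34q_V.
Follower FOC: 400 - (1/2)q_E - q_V = 0, so q_V(q_E) = (400 - (1/2)q_E).
The leader anticipates this reaction. Substituting into P = 434 - 0.5Q gives P = 234 - (1/4)q_E, so π_E = (234 - (1/4)q_E)q_E - 42q_E.
The leader's first-order condition 192 - (1/2)q_E = 0 yields q_E = 384.
Then q_V = (400 - (1/2)·384) = 208.

384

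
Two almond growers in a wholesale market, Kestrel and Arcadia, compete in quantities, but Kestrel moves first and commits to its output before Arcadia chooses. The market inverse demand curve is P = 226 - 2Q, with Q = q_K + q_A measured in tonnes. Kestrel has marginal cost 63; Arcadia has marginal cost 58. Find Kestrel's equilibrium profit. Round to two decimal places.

1560.25

The follower Arcadia best-responds to any q_K: π_A = (226 - 2Q)q_A - 58q_A.
∂π_A/∂q_A = 168 - 2q_K - 4q_A = 0 gives the reaction function q_A = (168 - 2q_K)/4.
Kestrel substitutes q_A(q_K) into its own profit: π_K = q_K(226 - 2q_K - (168 - 2q_K)/2) - 63q_K = (142 - q_K)q_K - 63q_K.
Maximising: ∂π_K/∂q_K = 79 - 2q_K = 0, giving q_K = 79/2.
Then q_A = (168 - 2·(79/2))/4 = 89/4.
Price P = 226 - 2·(247/4) = 205/2.
Kestrel's profit: (205/2 - 63)·(79/2) = 1560.2500.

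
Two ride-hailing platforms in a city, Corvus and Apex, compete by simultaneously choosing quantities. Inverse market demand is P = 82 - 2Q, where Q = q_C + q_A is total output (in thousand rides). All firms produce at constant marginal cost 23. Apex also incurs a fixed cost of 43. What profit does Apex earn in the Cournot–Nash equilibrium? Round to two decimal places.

A representative firm's profit is π_i = q_i(82 - 2Q) - 23q_i.
First-order condition (treating rivals' output as given): 59 - 4q_i - 2q_j = 0.
With identical firms every q_j equals q_i, so q_j = q_i and 59 = 6q_i, giving q_i = 59/6.
Price P = 82 - 2·(59/3) = 128/3.
Apex's profit: (128/3 - 23)·(59/6) - 43 = 150.3889.

150.39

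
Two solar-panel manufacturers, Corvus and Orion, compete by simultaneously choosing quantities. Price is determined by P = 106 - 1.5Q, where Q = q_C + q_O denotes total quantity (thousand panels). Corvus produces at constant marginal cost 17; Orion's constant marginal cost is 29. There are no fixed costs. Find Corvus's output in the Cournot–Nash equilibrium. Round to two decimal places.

Corvus's profit: π_C = (106 - 1.5Q)q_C - (17q_C). Setting ∂π_C/∂q_C = 0: 89 - 3q_C - (3/2)(q_O) = 0.
Orion's first-order condition: 77 - 3q_O - (3/2)(q_C) = 0.
So q_C = (89 - (3/2)q_O)/3 and q_O = (77 - (3/2)q_C)/3.
Solving the pair: q_C = 202/9, q_O = 130/9.

22.44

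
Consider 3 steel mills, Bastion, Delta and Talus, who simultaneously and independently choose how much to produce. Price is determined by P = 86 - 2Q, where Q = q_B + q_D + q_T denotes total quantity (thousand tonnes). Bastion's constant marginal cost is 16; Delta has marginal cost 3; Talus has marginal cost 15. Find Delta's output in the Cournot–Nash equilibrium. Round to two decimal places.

Bastion's profit: π_B = (86 - 2Q)q_B - (16q_B). Setting ∂π_B/∂q_B = 0: 70 - 4q_B - 2(q_D + q_T) = 0.
Delta's profit: π_D = (86 - 2Q)q_D - (3q_D). Setting ∂π_D/∂q_D = 0: 83 - 4q_D - 2(q_B + q_T) = 0.
Talus's first-order condition: 71 - 4q_T - 2(q_B + q_D) = 0.
Adding the 3 conditions: 224 − 4Q − 4Q = 0, i.e. Q = 28.
Back-substituting: q_B = (70 − 56)/2 = 7, q_D = (83 − 56)/2 = 27/2, q_T = (71 − 56)/2 = 15/2.

13.50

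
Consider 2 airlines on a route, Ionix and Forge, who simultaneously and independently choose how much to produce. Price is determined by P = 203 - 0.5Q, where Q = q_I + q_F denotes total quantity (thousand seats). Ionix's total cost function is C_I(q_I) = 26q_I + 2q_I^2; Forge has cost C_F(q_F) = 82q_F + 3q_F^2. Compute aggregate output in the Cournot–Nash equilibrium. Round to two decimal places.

48.78

Ionix's profit: π_I = (203 - 0.5Q)q_I - (26q_I + 2q_I²). Setting ∂π_I/∂q_I = 0: 177 - 5q_I - (1/2)(q_F) = 0.
Forge's first-order condition: 121 - 7q_F - (1/2)(q_I) = 0.
Best responses: q_I = (177 - (1/2)q_F)/5, q_F = (121 - (1/2)q_I)/7.
Solving the pair: q_I = 33.9137, q_F = 14.8633.
Total output Q = 33.9137 + 14.8633 = 48.7770.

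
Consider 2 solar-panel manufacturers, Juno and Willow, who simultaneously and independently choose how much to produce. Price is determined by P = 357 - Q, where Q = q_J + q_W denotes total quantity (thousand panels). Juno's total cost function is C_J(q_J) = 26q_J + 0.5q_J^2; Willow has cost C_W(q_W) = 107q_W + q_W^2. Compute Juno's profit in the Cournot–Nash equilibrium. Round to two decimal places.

14299.29

Juno's profit: π_J = (357 - Q)q_J - (26q_J + (1/2)q_J²). Setting ∂π_J/∂q_J = 0: 331 - 3q_J - (q_W) = 0.
Willow's first-order condition: 250 - 4q_W - (q_J) = 0.
So q_J = (331 - q_W)/3 and q_W = (250 - q_J)/4.
Solving the pair: q_J = 1074/11, q_W = 419/11.
Price P = 357 - 1493/11 = 221.2727.
Juno's profit: 221.2727·(1074/11) - 26·(1074/11) - (1/2)(1074/11)² = 14299.2893.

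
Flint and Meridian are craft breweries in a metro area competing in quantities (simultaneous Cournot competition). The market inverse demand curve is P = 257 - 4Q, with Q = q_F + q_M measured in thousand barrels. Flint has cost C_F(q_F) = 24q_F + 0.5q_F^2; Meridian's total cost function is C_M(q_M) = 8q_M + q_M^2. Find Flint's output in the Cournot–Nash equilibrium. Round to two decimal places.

18.03

Flint's profit: π_F = (257 - 4Q)q_F - (24q_F + (1/2)q_F²). Setting ∂π_F/∂q_F = 0: 233 - 9q_F - 4(q_M) = 0.
Meridian's first-order condition: 249 - 10q_M - 4(q_F) = 0.
Best responses: q_F = (233 - 4q_M)/9, q_M = (249 - 4q_F)/10.
Substituting one into the other gives q_F = 667/37 and q_M = 1309/74.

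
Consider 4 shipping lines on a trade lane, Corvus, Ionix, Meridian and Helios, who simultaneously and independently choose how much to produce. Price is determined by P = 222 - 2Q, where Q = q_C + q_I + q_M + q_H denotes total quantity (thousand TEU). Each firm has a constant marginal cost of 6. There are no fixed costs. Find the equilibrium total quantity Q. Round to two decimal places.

Each firm earns π_i = (222 - 2Q)q_i - 6q_i.
First-order condition (treating rivals' output as given): 216 - 4q_i - 2·Σ_{j≠i} q_j = 0.
With identical firms every q_j equals q_i, so Σ_{j≠i} q_j = 3q_i and 216 = 10q_i, giving q_i = 108/5.
Total output Q = 108/5 + 108/5 + 108/5 + 108/5 = 432/5.

86.40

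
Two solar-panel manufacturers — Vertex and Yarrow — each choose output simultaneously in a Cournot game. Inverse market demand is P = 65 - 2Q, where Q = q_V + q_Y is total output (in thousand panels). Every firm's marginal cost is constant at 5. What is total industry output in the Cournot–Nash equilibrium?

20

A representative firm's profit is π_i = q_i(65 - 2Q) - 5q_i.
Setting ∂π_i/∂q_i = 0 with rivals' quantities fixed: 60 - 4q_i - 2q_j = 0.
By symmetry each firm produces the same amount; substituting q_j = q_i yields q_i = 60/6 = 10.
Total output Q = 10 + 10 = 20.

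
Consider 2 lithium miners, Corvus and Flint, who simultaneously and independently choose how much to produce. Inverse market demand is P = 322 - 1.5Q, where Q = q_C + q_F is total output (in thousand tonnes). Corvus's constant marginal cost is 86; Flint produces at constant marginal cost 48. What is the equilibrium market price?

152

Corvus's profit: π_C = (322 - 1.5Q)q_C - (86q_C). Setting ∂π_C/∂q_C = 0: 236 - 3q_C - (3/2)(q_F) = 0.
Flint's profit: π_F = (322 - 1.5Q)q_F - (48q_F). Setting ∂π_F/∂q_F = 0: 274 - 3q_F - (3/2)(q_C) = 0.
Best responses: q_C = (236 - (3/2)q_F)/3, q_F = (274 - (3/2)q_C)/3.
Substituting one into the other gives q_C = 44 and q_F = 208/3.
Total output Q = 340/3, so price P = 322 - (3/2)·(340/3) = 152.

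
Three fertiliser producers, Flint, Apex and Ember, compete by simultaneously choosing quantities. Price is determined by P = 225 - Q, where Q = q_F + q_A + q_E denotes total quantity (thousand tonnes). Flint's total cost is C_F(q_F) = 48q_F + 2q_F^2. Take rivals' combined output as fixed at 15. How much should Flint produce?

With rivals' combined output fixed at 15, Flint's profit is π_F = (225 - 15 - q_F)q_F - (48q_F + 2q_F²) = (210 - q_F)q_F - (48q_F + 2q_F²).
∂π_F/∂q_F = 162 - 6q_F = 0, so q_F = 27.

27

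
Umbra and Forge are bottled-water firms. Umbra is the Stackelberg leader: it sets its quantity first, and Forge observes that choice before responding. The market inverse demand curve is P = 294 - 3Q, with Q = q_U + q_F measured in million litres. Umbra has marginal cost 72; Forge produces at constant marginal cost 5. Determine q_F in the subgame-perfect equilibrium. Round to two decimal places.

35.25

Solve by backward induction. Given q_U, the follower Forge maximises π_F = (294 - 3q_U - 3q_F)q_F - 5q_F.
∂π_F/∂q_F = 289 - 3q_U - 6q_F = 0 gives the reaction function q_F = (289 - 3q_U)/6.
The leader anticipates this reaction. Substituting into P = 294 - 3Q gives P = 299/2 - (3/2)q_U, so π_U = (299/2 - (3/2)q_U)q_U - 72q_U.
The leader's first-order condition 155/2 - 3q_U = 0 yields q_U = 155/6.
Then q_F = (289 - 3·(155/6))/6 = 141/4.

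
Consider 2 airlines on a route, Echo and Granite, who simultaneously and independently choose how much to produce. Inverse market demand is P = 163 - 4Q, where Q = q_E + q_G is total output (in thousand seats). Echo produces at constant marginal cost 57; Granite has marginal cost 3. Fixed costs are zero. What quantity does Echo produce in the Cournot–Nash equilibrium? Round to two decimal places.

Echo's profit: π_E = (163 - 4Q)q_E - (57q_E). Setting ∂π_E/∂q_E = 0: 106 - 8q_E - 4(q_G) = 0.
Granite's profit: π_G = (163 - 4Q)q_G - (3q_G). Setting ∂π_G/∂q_G = 0: 160 - 8q_G - 4(q_E) = 0.
So q_E = (106 - 4q_G)/8 and q_G = (160 - 4q_E)/8.
Substituting one into the other gives q_E = 13/3 and q_G = 107/6.

4.33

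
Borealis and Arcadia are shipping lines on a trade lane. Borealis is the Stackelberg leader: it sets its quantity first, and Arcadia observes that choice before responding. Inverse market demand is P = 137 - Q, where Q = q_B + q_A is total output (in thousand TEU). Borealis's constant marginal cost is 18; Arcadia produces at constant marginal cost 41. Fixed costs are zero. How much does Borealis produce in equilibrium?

Solve by backward induction. Given q_B, the follower Arcadia maximises π_A = (137 - q_B - q_A)q_A - 41q_A.
Follower FOC: 96 - q_B - 2q_A = 0, so q_A(q_B) = (96 - q_B)/2.
Borealis substitutes q_A(q_B) into its own profit: π_B = q_B(137 - q_B - (96 - q_B)/2) - 18q_B = (89 - (1/2)q_B)q_B - 18q_B.
Leader FOC: 71 - q_B = 0, so q_B = 71.
Then q_A = (96 - 71)/2 = 25/2.

71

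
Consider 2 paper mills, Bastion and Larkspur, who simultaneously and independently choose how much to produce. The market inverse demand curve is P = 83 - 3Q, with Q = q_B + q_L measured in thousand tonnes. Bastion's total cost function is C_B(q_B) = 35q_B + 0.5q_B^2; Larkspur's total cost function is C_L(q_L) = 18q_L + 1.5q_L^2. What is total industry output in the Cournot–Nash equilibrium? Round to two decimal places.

Bastion's profit: π_B = (83 - 3Q)q_B - (35q_B + (1/2)q_B²). Setting ∂π_B/∂q_B = 0: 48 - 7q_B - 3(q_L) = 0.
Larkspur's profit: π_L = (83 - 3Q)q_L - (18q_L + (3/2)q_L²). Setting ∂π_L/∂q_L = 0: 65 - 9q_L - 3(q_B) = 0.
So q_B = (48 - 3q_L)/7 and q_L = (65 - 3q_B)/9.
Solving the pair: q_B = 79/18, q_L = 311/54.
Total output Q = 79/18 + 311/54 = 274/27.

10.15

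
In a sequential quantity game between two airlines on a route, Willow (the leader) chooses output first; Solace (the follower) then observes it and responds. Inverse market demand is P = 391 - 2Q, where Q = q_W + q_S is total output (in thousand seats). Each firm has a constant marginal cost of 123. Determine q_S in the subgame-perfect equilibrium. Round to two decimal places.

33.50

The follower Solace best-responds to any q_W: π_S = (391 - 2Q)q_S - 123q_S.
∂π_S/∂q_S = 268 - 2q_W - 4q_S = 0 gives the reaction function q_S = (268 - 2q_W)/4.
Willow substitutes q_S(q_W) into its own profit: π_W = q_W(391 - 2q_W - (268 - 2q_W)/2) - 123q_W = (257 - q_W)q_W - 123q_W.
The leader's first-order condition 134 - 2q_W = 0 yields q_W = 67.
Then q_S = (268 - 2·67)/4 = 67/2.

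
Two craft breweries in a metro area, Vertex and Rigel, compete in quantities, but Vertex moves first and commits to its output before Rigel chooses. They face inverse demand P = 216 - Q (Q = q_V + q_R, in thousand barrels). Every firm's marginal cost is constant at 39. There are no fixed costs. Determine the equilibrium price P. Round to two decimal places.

83.25

The follower Rigel best-responds to any q_V: π_R = (216 - Q)q_R - 39q_R.
Setting the follower's marginal profit to zero, 177 - q_V - 2q_R = 0, i.e. q_R = (177 - q_V)/2.
The leader anticipates this reaction. Substituting into P = 216 - Q gives P = 255/2 - (1/2)q_V, so π_V = (255/2 - (1/2)q_V)q_V - 39q_V.
The leader's first-order condition 177/2 - q_V = 0 yields q_V = 177/2.
Then q_R = (177 - 177/2)/2 = 177/4.
Total output Q = 531/4, so price P = 216 - 531/4 = 333/4.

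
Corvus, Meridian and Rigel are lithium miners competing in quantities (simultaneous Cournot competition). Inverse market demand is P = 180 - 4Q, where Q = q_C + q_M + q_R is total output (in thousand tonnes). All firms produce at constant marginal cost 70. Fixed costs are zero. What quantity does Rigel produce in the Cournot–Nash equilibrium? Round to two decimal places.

6.88

A representative firm's profit is π_i = q_i(180 - 4Q) - 70q_i.
Setting ∂π_i/∂q_i = 0 with rivals' quantities fixed: 110 - 8q_i - 4·Σ_{j≠i} q_j = 0.
By symmetry each firm produces the same amount; substituting Σ_{j≠i} q_j = 2q_i yields q_i = 110/16 = 55/8.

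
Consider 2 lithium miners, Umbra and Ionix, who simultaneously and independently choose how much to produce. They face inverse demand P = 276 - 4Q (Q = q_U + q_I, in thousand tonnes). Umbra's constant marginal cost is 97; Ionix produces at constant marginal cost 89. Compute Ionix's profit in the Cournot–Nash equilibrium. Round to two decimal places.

1056.25

Umbra's profit: π_U = (276 - 4Q)q_U - (97q_U). Setting ∂π_U/∂q_U = 0: 179 - 8q_U - 4(q_I) = 0.
Ionix's profit: π_I = (276 - 4Q)q_I - (89q_I). Setting ∂π_I/∂q_I = 0: 187 - 8q_I - 4(q_U) = 0.
So q_U = (179 - 4q_I)/8 and q_I = (187 - 4q_U)/8.
Solving the pair: q_U = 57/4, q_I = 65/4.
Price P = 276 - 4·(61/2) = 154.
Ionix's profit: (154 - 89)·(65/4) = 1056.2500.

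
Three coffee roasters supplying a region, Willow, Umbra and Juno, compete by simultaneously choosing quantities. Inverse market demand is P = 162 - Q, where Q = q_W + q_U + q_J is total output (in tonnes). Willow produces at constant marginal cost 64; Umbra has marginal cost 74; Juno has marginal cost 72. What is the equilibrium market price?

93

Willow's profit: π_W = (162 - Q)q_W - (64q_W). Setting ∂π_W/∂q_W = 0: 98 - 2q_W - (q_U + q_J) = 0.
Umbra's profit: π_U = (162 - Q)q_U - (74q_U). Setting ∂π_U/∂q_U = 0: 88 - 2q_U - (q_W + q_J) = 0.
Juno's first-order condition: 90 - 2q_J - (q_W + q_U) = 0.
Adding the 3 conditions: 276 − 2Q − 2Q = 0, i.e. Q = 69.
Back-substituting: q_W = (98 − 69) = 29, q_U = (88 − 69) = 19, q_J = (90 − 69) = 21.
Total output Q = 69, so price P = 162 - 69 = 93.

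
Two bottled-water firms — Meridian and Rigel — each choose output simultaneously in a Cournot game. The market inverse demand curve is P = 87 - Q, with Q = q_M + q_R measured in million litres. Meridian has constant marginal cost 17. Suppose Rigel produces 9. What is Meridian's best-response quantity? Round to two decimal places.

With the rival's output fixed at 9, Meridian's profit is π_M = (87 - 9 - q_M)q_M - (17q_M) = (78 - q_M)q_M - (17q_M).
∂π_M/∂q_M = 61 - 2q_M = 0, so q_M = 61/2.

30.50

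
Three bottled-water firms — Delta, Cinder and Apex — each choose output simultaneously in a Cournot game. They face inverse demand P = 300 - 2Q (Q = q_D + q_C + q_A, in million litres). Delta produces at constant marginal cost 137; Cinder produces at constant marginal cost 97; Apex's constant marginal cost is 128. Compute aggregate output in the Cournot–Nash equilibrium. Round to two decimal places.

Delta's profit: π_D = (300 - 2Q)q_D - (137q_D). Setting ∂π_D/∂q_D = 0: 163 - 4q_D - 2(q_C + q_A) = 0.
Cinder's profit: π_C = (300 - 2Q)q_C - (97q_C). Setting ∂π_C/∂q_C = 0: 203 - 4q_C - 2(q_D + q_A) = 0.
Apex's first-order condition: 172 - 4q_A - 2(q_D + q_C) = 0.
Adding the 3 first-order conditions: 538 − 8Q = 0, so Q = 269/4.
Back-substituting: q_D = (163 − 269/2)/2 = 57/4, q_C = (203 − 269/2)/2 = 137/4, q_A = (172 − 269/2)/2 = 75/4.
Total output Q = 57/4 + 137/4 + 75/4 = 269/4.

67.25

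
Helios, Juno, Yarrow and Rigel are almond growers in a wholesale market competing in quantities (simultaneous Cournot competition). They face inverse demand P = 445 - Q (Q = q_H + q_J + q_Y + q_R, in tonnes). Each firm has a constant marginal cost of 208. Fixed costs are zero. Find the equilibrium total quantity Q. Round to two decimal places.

189.60

A representative firm's profit is π_i = q_i(445 - Q) - 208q_i.
First-order condition (treating rivals' output as given): 237 - 2q_i - Σ_{j≠i} q_j = 0.
With identical firms every q_j equals q_i, so Σ_{j≠i} q_j = 3q_i and 237 = 5q_i, giving q_i = 237/5.
Total output Q = 237/5 + 237/5 + 237/5 + 237/5 = 948/5.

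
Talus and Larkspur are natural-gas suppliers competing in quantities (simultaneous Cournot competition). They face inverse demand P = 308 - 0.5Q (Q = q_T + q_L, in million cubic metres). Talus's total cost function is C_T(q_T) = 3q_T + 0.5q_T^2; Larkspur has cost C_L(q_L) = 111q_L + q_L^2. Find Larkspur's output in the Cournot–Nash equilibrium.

Talus's profit: π_T = (308 - 0.5Q)q_T - (3q_T + (1/2)q_T²). Setting ∂π_T/∂q_T = 0: 305 - 2q_T - (1/2)(q_L) = 0.
Larkspur's profit: π_L = (308 - 0.5Q)q_L - (111q_L + q_L²). Setting ∂π_L/∂q_L = 0: 197 - 3q_L - (1/2)(q_T) = 0.
Rearranging gives the reaction functions q_T = (305 - (1/2)q_L)/2 and q_L = (197 - (1/2)q_T)/3.
Substituting one into the other gives q_T = 142 and q_L = 42.

42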